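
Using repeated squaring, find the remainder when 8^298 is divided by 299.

77

8^1 ≡ 8 (mod 299)
8^2 ≡ 8^2 = 64 ≡ 64 (mod 299)
8^4 ≡ 64^2 = 4096 ≡ 209 (mod 299)
8^8 ≡ 209^2 = 43681 ≡ 27 (mod 299)
8^16 ≡ 27^2 = 729 ≡ 131 (mod 299)
8^32 ≡ 131^2 = 17161 ≡ 118 (mod 299)
8^64 ≡ 118^2 = 13924 ≡ 170 (mod 299)
8^128 ≡ 170^2 = 28900 ≡ 196 (mod 299)
8^256 ≡ 196^2 = 38416 ≡ 144 (mod 299)
298 = 256 + 32 + 8 + 2 in binary powers of 2.
So 8^298 ≡ 144 · 118 · 27 · 64 ≡ 77 (mod 299).
Since 77 ≠ 1, base 8 is a Fermat witness: 299 is composite.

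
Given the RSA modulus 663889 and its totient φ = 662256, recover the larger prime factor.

φ(n) = (p−1)(q−1) = n − (p+q) + 1, so p + q = 663889 − 662256 + 1 = 1634.
p and q are the roots of t² − 1634t + 663889 = 0.
Discriminant: 1634² − 4·663889 = 2669956 − 2655556 = 14400; √14400 = 120.
q = (1634 − 120)/2 = 757, p = (1634 + 120)/2 = 877.
Check: 757 · 877 = 663889.

877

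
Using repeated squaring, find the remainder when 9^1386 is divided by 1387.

9^1 ≡ 9 (mod 1387)
9^2 ≡ 9^2 = 81 ≡ 81 (mod 1387)
9^4 ≡ 81^2 = 6561 ≡ 1013 (mod 1387)
9^8 ≡ 1013^2 = 1026169 ≡ 1176 (mod 1387)
9^16 ≡ 1176^2 = 1382976 ≡ 137 (mod 1387)
9^32 ≡ 137^2 = 18769 ≡ 738 (mod 1387)
9^64 ≡ 738^2 = 544644 ≡ 940 (mod 1387)
9^128 ≡ 940^2 = 883600 ≡ 81 (mod 1387)
9^256 ≡ 81^2 = 6561 ≡ 1013 (mod 1387)
9^512 ≡ 1013^2 = 1026169 ≡ 1176 (mod 1387)
9^1024 ≡ 1176^2 = 1382976 ≡ 137 (mod 1387)
1386 = 1024 + 256 + 64 + 32 + 8 + 2 in binary powers of 2.
So 9^1386 ≡ 137 · 1013 · 940 · 738 · 1176 · 81 ≡ 1 (mod 1387).
Since the result is 1, base 9 gives no evidence that 1387 is composite.

1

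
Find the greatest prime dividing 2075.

2075 = 5 · 415
415 = 5 · 83
83 is prime.
So 2075 = 5^2 · 83; the largest prime factor is 83.

83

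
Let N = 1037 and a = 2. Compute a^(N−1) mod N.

2^1 ≡ 2 (mod 1037)
2^2 ≡ 2^2 = 4 ≡ 4 (mod 1037)
2^4 ≡ 4^2 = 16 ≡ 16 (mod 1037)
2^8 ≡ 16^2 = 256 ≡ 256 (mod 1037)
2^16 ≡ 256^2 = 65536 ≡ 205 (mod 1037)
2^32 ≡ 205^2 = 42025 ≡ 545 (mod 1037)
2^64 ≡ 545^2 = 297025 ≡ 443 (mod 1037)
2^128 ≡ 443^2 = 196249 ≡ 256 (mod 1037)
2^256 ≡ 256^2 = 65536 ≡ 205 (mod 1037)
2^512 ≡ 205^2 = 42025 ≡ 545 (mod 1037)
2^1024 ≡ 545^2 = 297025 ≡ 443 (mod 1037)
1036 = 1024 + 8 + 4 in binary powers of 2.
So 2^1036 ≡ 443 · 256 · 16 ≡ 815 (mod 1037).
Since 815 ≠ 1, base 2 is a Fermat witness: 1037 is composite.

815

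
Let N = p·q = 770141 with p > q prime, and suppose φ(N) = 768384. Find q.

φ(n) = (p−1)(q−1) = n − (p+q) + 1, so p + q = 770141 − 768384 + 1 = 1758.
p and q are the roots of t² − 1758t + 770141 = 0.
Discriminant: 1758² − 4·770141 = 3090564 − 3080564 = 10000; √10000 = 100.
q = (1758 − 100)/2 = 829, p = (1758 + 100)/2 = 929.
Check: 829 · 929 = 770141.

829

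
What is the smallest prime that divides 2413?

19

2413 is odd.
Digit sum 10, not divisible by 3.
Ends in 3: not divisible by 5.
7: 2413 = 7·344 + 5
11: 2413 = 11·219 + 4
13: 2413 = 13·185 + 8
17: 2413 = 17·141 + 16
19: 2413 = 19·127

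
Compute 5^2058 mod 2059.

5^1 ≡ 5 (mod 2059)
5^2 ≡ 5^2 = 25 ≡ 25 (mod 2059)
5^4 ≡ 25^2 = 625 ≡ 625 (mod 2059)
5^8 ≡ 625^2 = 390625 ≡ 1474 (mod 2059)
5^16 ≡ 1474^2 = 2172676 ≡ 431 (mod 2059)
5^32 ≡ 431^2 = 185761 ≡ 451 (mod 2059)
5^64 ≡ 451^2 = 203401 ≡ 1619 (mod 2059)
5^128 ≡ 1619^2 = 2621161 ≡ 54 (mod 2059)
5^256 ≡ 54^2 = 2916 ≡ 857 (mod 2059)
5^512 ≡ 857^2 = 734449 ≡ 1445 (mod 2059)
5^1024 ≡ 1445^2 = 2088025 ≡ 199 (mod 2059)
5^2048 ≡ 199^2 = 39601 ≡ 480 (mod 2059)
2058 = 2048 + 8 + 2 in binary powers of 2.
So 5^2058 ≡ 480 · 1474 · 25 ≡ 1190 (mod 2059).
Since 1190 ≠ 1, base 5 is a Fermat witness: 2059 is composite.

1190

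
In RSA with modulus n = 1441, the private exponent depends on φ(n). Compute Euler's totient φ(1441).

Factor: 1441 = 11 · 131.
φ(1441) = (11−1) · (131−1) = 10 · 130 = 1300.

1300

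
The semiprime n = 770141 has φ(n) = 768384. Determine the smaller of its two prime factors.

829

φ(n) = (p−1)(q−1) = n − (p+q) + 1, so p + q = 770141 − 768384 + 1 = 1758.
p and q are the roots of t² − 1758t + 770141 = 0.
Discriminant: 1758² − 4·770141 = 3090564 − 3080564 = 10000; √10000 = 100.
q = (1758 − 100)/2 = 829, p = (1758 + 100)/2 = 929.
Check: 829 · 929 = 770141.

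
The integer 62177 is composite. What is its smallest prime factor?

97

62177 is odd.
Digit sum 23, not divisible by 3.
Ends in 7: not divisible by 5.
7: 62177 = 7·8882 + 3
11: 62177 = 11·5652 + 5
13: 62177 = 13·4782 + 11
17: 62177 = 17·3657 + 8
19: 62177 = 19·3272 + 9
23: 62177 = 23·2703 + 8
29: 62177 = 29·2144 + 1
31: 62177 = 31·2005 + 22
37: 62177 = 37·1680 + 17
41: 62177 = 41·1516 + 21
43: 62177 = 43·1445 + 42
47: 62177 = 47·1322 + 43
53: 62177 = 53·1173 + 8
59: 62177 = 59·1053 + 50
61: 62177 = 61·1019 + 18
67: 62177 = 67·928 + 1
71: 62177 = 71·875 + 52
73: 62177 = 73·851 + 54
79: 62177 = 79·787 + 4
83: 62177 = 83·749 + 10
89: 62177 = 89·698 + 55
97: 62177 = 97·641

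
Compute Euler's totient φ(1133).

Factor: 1133 = 11 · 103.
φ(1133) = (11−1) · (103−1) = 10 · 102 = 1020.

1020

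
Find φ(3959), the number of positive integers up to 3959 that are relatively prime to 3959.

3816

Factor: 3959 = 37 · 107.
φ(3959) = (37−1) · (107−1) = 36 · 106 = 3816.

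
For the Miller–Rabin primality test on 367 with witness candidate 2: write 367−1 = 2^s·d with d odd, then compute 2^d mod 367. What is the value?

367 − 1 = 366 = 2^1 · 183, so d = 183.
2^1 ≡ 2 (mod 367)
2^2 ≡ 2^2 = 4 ≡ 4 (mod 367)
2^4 ≡ 4^2 = 16 ≡ 16 (mod 367)
2^8 ≡ 16^2 = 256 ≡ 256 (mod 367)
2^16 ≡ 256^2 = 65536 ≡ 210 (mod 367)
2^32 ≡ 210^2 = 44100 ≡ 60 (mod 367)
2^64 ≡ 60^2 = 3600 ≡ 297 (mod 367)
2^128 ≡ 297^2 = 88209 ≡ 129 (mod 367)
183 = 128 + 32 + 16 + 4 + 2 + 1 in binary powers of 2.
So 2^183 ≡ 129 · 60 · 210 · 16 · 4 · 2 ≡ 1 (mod 367).
Since 2^d ≡ 1 (mod 367), base 2 does not prove 367 composite.

1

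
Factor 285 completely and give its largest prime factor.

19

285 = 3 · 95
95 = 5 · 19
19 is prime.
So 285 = 3 · 5 · 19; the largest prime factor is 19.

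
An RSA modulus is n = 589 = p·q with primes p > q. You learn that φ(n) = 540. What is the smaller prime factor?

19

φ(n) = (p−1)(q−1) = n − (p+q) + 1, so p + q = 589 − 540 + 1 = 50.
p and q are the roots of t² − 50t + 589 = 0.
Discriminant: 50² − 4·589 = 2500 − 2356 = 144; √144 = 12.
q = (50 − 12)/2 = 19, p = (50 + 12)/2 = 31.
Check: 19 · 31 = 589.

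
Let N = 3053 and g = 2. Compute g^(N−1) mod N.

2968

2^1 ≡ 2 (mod 3053)
2^2 ≡ 2^2 = 4 ≡ 4 (mod 3053)
2^4 ≡ 4^2 = 16 ≡ 16 (mod 3053)
2^8 ≡ 16^2 = 256 ≡ 256 (mod 3053)
2^16 ≡ 256^2 = 65536 ≡ 1423 (mod 3053)
2^32 ≡ 1423^2 = 2024929 ≡ 790 (mod 3053)
2^64 ≡ 790^2 = 624100 ≡ 1288 (mod 3053)
2^128 ≡ 1288^2 = 1658944 ≡ 1165 (mod 3053)
2^256 ≡ 1165^2 = 1357225 ≡ 1693 (mod 3053)
2^512 ≡ 1693^2 = 2866249 ≡ 2535 (mod 3053)
2^1024 ≡ 2535^2 = 6426225 ≡ 2713 (mod 3053)
2^2048 ≡ 2713^2 = 7360369 ≡ 2639 (mod 3053)
3052 = 2048 + 512 + 256 + 128 + 64 + 32 + 8 + 4 in binary powers of 2.
So 2^3052 ≡ 2639 · 2535 · 1693 · 1165 · 1288 · 790 · 256 · 16 ≡ 2968 (mod 3053).
Since 2968 ≠ 1, base 2 is a Fermat witness: 3053 is composite.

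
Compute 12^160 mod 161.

12^1 ≡ 12 (mod 161)
12^2 ≡ 12^2 = 144 ≡ 144 (mod 161)
12^4 ≡ 144^2 = 20736 ≡ 128 (mod 161)
12^8 ≡ 128^2 = 16384 ≡ 123 (mod 161)
12^16 ≡ 123^2 = 15129 ≡ 156 (mod 161)
12^32 ≡ 156^2 = 24336 ≡ 25 (mod 161)
12^64 ≡ 25^2 = 625 ≡ 142 (mod 161)
12^128 ≡ 142^2 = 20164 ≡ 39 (mod 161)
160 = 128 + 32 in binary powers of 2.
So 12^160 ≡ 39 · 25 ≡ 9 (mod 161).
Since 9 ≠ 1, base 12 is a Fermat witness: 161 is composite.

9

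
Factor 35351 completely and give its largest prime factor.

53

35351 = 23 · 1537
1537 = 29 · 53
53 is prime.
So 35351 = 23 · 29 · 53; the largest prime factor is 53.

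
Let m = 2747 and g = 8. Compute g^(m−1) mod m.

8^1 ≡ 8 (mod 2747)
8^2 ≡ 8^2 = 64 ≡ 64 (mod 2747)
8^4 ≡ 64^2 = 4096 ≡ 1349 (mod 2747)
8^8 ≡ 1349^2 = 1819801 ≡ 1287 (mod 2747)
8^16 ≡ 1287^2 = 1656369 ≡ 2675 (mod 2747)
8^32 ≡ 2675^2 = 7155625 ≡ 2437 (mod 2747)
8^64 ≡ 2437^2 = 5938969 ≡ 2702 (mod 2747)
8^128 ≡ 2702^2 = 7300804 ≡ 2025 (mod 2747)
8^256 ≡ 2025^2 = 4100625 ≡ 2101 (mod 2747)
8^512 ≡ 2101^2 = 4414201 ≡ 2519 (mod 2747)
8^1024 ≡ 2519^2 = 6345361 ≡ 2538 (mod 2747)
8^2048 ≡ 2538^2 = 6441444 ≡ 2476 (mod 2747)
2746 = 2048 + 512 + 128 + 32 + 16 + 8 + 2 in binary powers of 2.
So 8^2746 ≡ 2476 · 2519 · 2025 · 2437 · 2675 · 1287 · 64 ≡ 1958 (mod 2747).
Since 1958 ≠ 1, base 8 is a Fermat witness: 2747 is composite.

1958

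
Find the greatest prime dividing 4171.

4171 = 43 · 97
97 is prime.
So 4171 = 43 · 97; the largest prime factor is 97.

97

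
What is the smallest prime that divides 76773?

3

76773 is odd.
Digit sum 30, divisible by 3.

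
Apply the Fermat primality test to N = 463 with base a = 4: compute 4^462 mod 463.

4^1 ≡ 4 (mod 463)
4^2 ≡ 4^2 = 16 ≡ 16 (mod 463)
4^4 ≡ 16^2 = 256 ≡ 256 (mod 463)
4^8 ≡ 256^2 = 65536 ≡ 253 (mod 463)
4^16 ≡ 253^2 = 64009 ≡ 115 (mod 463)
4^32 ≡ 115^2 = 13225 ≡ 261 (mod 463)
4^64 ≡ 261^2 = 68121 ≡ 60 (mod 463)
4^128 ≡ 60^2 = 3600 ≡ 359 (mod 463)
4^256 ≡ 359^2 = 128881 ≡ 167 (mod 463)
462 = 256 + 128 + 64 + 8 + 4 + 2 in binary powers of 2.
So 4^462 ≡ 167 · 359 · 60 · 253 · 256 · 16 ≡ 1 (mod 463).
Since the result is 1, base 4 gives no evidence that 463 is composite.

1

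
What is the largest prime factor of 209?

209 = 11 · 19
19 is prime.
So 209 = 11 · 19; the largest prime factor is 19.

19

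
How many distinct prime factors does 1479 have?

3

1479 = 3 · 493
493 = 17 · 29
1479 = 3 · 17 · 29, which has 3 distinct prime factors.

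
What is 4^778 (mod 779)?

4^1 ≡ 4 (mod 779)
4^2 ≡ 4^2 = 16 ≡ 16 (mod 779)
4^4 ≡ 16^2 = 256 ≡ 256 (mod 779)
4^8 ≡ 256^2 = 65536 ≡ 100 (mod 779)
4^16 ≡ 100^2 = 10000 ≡ 652 (mod 779)
4^32 ≡ 652^2 = 425104 ≡ 549 (mod 779)
4^64 ≡ 549^2 = 301401 ≡ 707 (mod 779)
4^128 ≡ 707^2 = 499849 ≡ 510 (mod 779)
4^256 ≡ 510^2 = 260100 ≡ 693 (mod 779)
4^512 ≡ 693^2 = 480249 ≡ 385 (mod 779)
778 = 512 + 256 + 8 + 2 in binary powers of 2.
So 4^778 ≡ 385 · 693 · 100 · 16 ≡ 674 (mod 779).
Since 674 ≠ 1, base 4 is a Fermat witness: 779 is composite.

674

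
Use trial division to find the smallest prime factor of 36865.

36865 is odd.
Digit sum 28, not divisible by 3.
Ends in 5: divisible by 5.

5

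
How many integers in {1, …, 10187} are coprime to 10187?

9960

Factor: 10187 = 61 · 167.
φ(10187) = (61−1) · (167−1) = 60 · 166 = 9960.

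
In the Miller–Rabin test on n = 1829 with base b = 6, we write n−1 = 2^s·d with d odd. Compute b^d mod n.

1742

1829 − 1 = 1828 = 2^2 · 457, so d = 457.
6^1 ≡ 6 (mod 1829)
6^2 ≡ 6^2 = 36 ≡ 36 (mod 1829)
6^4 ≡ 36^2 = 1296 ≡ 1296 (mod 1829)
6^8 ≡ 1296^2 = 1679616 ≡ 594 (mod 1829)
6^16 ≡ 594^2 = 352836 ≡ 1668 (mod 1829)
6^32 ≡ 1668^2 = 2782224 ≡ 315 (mod 1829)
6^64 ≡ 315^2 = 99225 ≡ 459 (mod 1829)
6^128 ≡ 459^2 = 210681 ≡ 346 (mod 1829)
6^256 ≡ 346^2 = 119716 ≡ 831 (mod 1829)
457 = 256 + 128 + 64 + 8 + 1 in binary powers of 2.
So 6^457 ≡ 831 · 346 · 459 · 594 · 6 ≡ 1742 (mod 1829).
Squaring chain: 1742 → 253; never reaches −1, so base 6 is a Miller–Rabin witness that 1829 is composite.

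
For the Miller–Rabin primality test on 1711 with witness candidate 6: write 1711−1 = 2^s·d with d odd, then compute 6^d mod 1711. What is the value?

760

1711 − 1 = 1710 = 2^1 · 855, so d = 855.
6^1 ≡ 6 (mod 1711)
6^2 ≡ 6^2 = 36 ≡ 36 (mod 1711)
6^4 ≡ 36^2 = 1296 ≡ 1296 (mod 1711)
6^8 ≡ 1296^2 = 1679616 ≡ 1125 (mod 1711)
6^16 ≡ 1125^2 = 1265625 ≡ 1196 (mod 1711)
6^32 ≡ 1196^2 = 1430416 ≡ 20 (mod 1711)
6^64 ≡ 20^2 = 400 ≡ 400 (mod 1711)
6^128 ≡ 400^2 = 160000 ≡ 877 (mod 1711)
6^256 ≡ 877^2 = 769129 ≡ 890 (mod 1711)
6^512 ≡ 890^2 = 792100 ≡ 1618 (mod 1711)
855 = 512 + 256 + 64 + 16 + 4 + 2 + 1 in binary powers of 2.
So 6^855 ≡ 1618 · 890 · 400 · 1196 · 1296 · 36 · 6 ≡ 760 (mod 1711).
Squaring chain: 760; never reaches −1, so base 6 is a Miller–Rabin witness that 1711 is composite.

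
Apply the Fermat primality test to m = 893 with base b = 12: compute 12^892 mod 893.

12^1 ≡ 12 (mod 893)
12^2 ≡ 12^2 = 144 ≡ 144 (mod 893)
12^4 ≡ 144^2 = 20736 ≡ 197 (mod 893)
12^8 ≡ 197^2 = 38809 ≡ 410 (mod 893)
12^16 ≡ 410^2 = 168100 ≡ 216 (mod 893)
12^32 ≡ 216^2 = 46656 ≡ 220 (mod 893)
12^64 ≡ 220^2 = 48400 ≡ 178 (mod 893)
12^128 ≡ 178^2 = 31684 ≡ 429 (mod 893)
12^256 ≡ 429^2 = 184041 ≡ 83 (mod 893)
12^512 ≡ 83^2 = 6889 ≡ 638 (mod 893)
892 = 512 + 256 + 64 + 32 + 16 + 8 + 4 in binary powers of 2.
So 12^892 ≡ 638 · 83 · 178 · 220 · 216 · 410 · 197 ≡ 178 (mod 893).
Since 178 ≠ 1, base 12 is a Fermat witness: 893 is composite.

178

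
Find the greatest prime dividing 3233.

61

3233 = 53 · 61
61 is prime.
So 3233 = 53 · 61; the largest prime factor is 61.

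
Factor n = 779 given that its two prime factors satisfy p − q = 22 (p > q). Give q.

Since p = q + 22, we have 779 = q(q + 22), so q² + 22q − 779 = 0.
Discriminant: 22² + 4·779 = 484 + 3116 = 3600; √3600 = 60.
q = (−22 + 60)/2 = 19, and p = q + 22 = 41.
Check: 19 · 41 = 779.

19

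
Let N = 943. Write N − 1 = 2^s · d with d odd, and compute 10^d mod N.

871

943 − 1 = 942 = 2^1 · 471, so d = 471.
10^1 ≡ 10 (mod 943)
10^2 ≡ 10^2 = 100 ≡ 100 (mod 943)
10^4 ≡ 100^2 = 10000 ≡ 570 (mod 943)
10^8 ≡ 570^2 = 324900 ≡ 508 (mod 943)
10^16 ≡ 508^2 = 258064 ≡ 625 (mod 943)
10^32 ≡ 625^2 = 390625 ≡ 223 (mod 943)
10^64 ≡ 223^2 = 49729 ≡ 693 (mod 943)
10^128 ≡ 693^2 = 480249 ≡ 262 (mod 943)
10^256 ≡ 262^2 = 68644 ≡ 748 (mod 943)
471 = 256 + 128 + 64 + 16 + 4 + 2 + 1 in binary powers of 2.
So 10^471 ≡ 748 · 262 · 693 · 625 · 570 · 100 · 10 ≡ 871 (mod 943).
Squaring chain: 871; never reaches −1, so base 10 is a Miller–Rabin witness that 943 is composite.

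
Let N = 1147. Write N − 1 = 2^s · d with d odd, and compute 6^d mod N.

1147 − 1 = 1146 = 2^1 · 573, so d = 573.
6^1 ≡ 6 (mod 1147)
6^2 ≡ 6^2 = 36 ≡ 36 (mod 1147)
6^4 ≡ 36^2 = 1296 ≡ 149 (mod 1147)
6^8 ≡ 149^2 = 22201 ≡ 408 (mod 1147)
6^16 ≡ 408^2 = 166464 ≡ 149 (mod 1147)
6^32 ≡ 149^2 = 22201 ≡ 408 (mod 1147)
6^64 ≡ 408^2 = 166464 ≡ 149 (mod 1147)
6^128 ≡ 149^2 = 22201 ≡ 408 (mod 1147)
6^256 ≡ 408^2 = 166464 ≡ 149 (mod 1147)
6^512 ≡ 149^2 = 22201 ≡ 408 (mod 1147)
573 = 512 + 32 + 16 + 8 + 4 + 1 in binary powers of 2.
So 6^573 ≡ 408 · 408 · 149 · 408 · 149 · 6 ≡ 154 (mod 1147).
Squaring chain: 154; never reaches −1, so base 6 is a Miller–Rabin witness that 1147 is composite.

154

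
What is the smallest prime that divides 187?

11

187 is odd.
Digit sum 16, not divisible by 3.
Ends in 7: not divisible by 5.
7: 187 = 7·26 + 5
11: 187 = 11·17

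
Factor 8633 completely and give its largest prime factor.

8633 = 89 · 97
97 is prime.
So 8633 = 89 · 97; the largest prime factor is 97.

97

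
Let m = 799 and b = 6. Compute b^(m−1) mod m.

247

6^1 ≡ 6 (mod 799)
6^2 ≡ 6^2 = 36 ≡ 36 (mod 799)
6^4 ≡ 36^2 = 1296 ≡ 497 (mod 799)
6^8 ≡ 497^2 = 247009 ≡ 118 (mod 799)
6^16 ≡ 118^2 = 13924 ≡ 341 (mod 799)
6^32 ≡ 341^2 = 116281 ≡ 426 (mod 799)
6^64 ≡ 426^2 = 181476 ≡ 103 (mod 799)
6^128 ≡ 103^2 = 10609 ≡ 222 (mod 799)
6^256 ≡ 222^2 = 49284 ≡ 545 (mod 799)
6^512 ≡ 545^2 = 297025 ≡ 596 (mod 799)
798 = 512 + 256 + 16 + 8 + 4 + 2 in binary powers of 2.
So 6^798 ≡ 596 · 545 · 341 · 118 · 497 · 36 ≡ 247 (mod 799).
Since 247 ≠ 1, base 6 is a Fermat witness: 799 is composite.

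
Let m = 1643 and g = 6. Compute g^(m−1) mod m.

1296

6^1 ≡ 6 (mod 1643)
6^2 ≡ 6^2 = 36 ≡ 36 (mod 1643)
6^4 ≡ 36^2 = 1296 ≡ 1296 (mod 1643)
6^8 ≡ 1296^2 = 1679616 ≡ 470 (mod 1643)
6^16 ≡ 470^2 = 220900 ≡ 738 (mod 1643)
6^32 ≡ 738^2 = 544644 ≡ 811 (mod 1643)
6^64 ≡ 811^2 = 657721 ≡ 521 (mod 1643)
6^128 ≡ 521^2 = 271441 ≡ 346 (mod 1643)
6^256 ≡ 346^2 = 119716 ≡ 1420 (mod 1643)
6^512 ≡ 1420^2 = 2016400 ≡ 439 (mod 1643)
6^1024 ≡ 439^2 = 192721 ≡ 490 (mod 1643)
1642 = 1024 + 512 + 64 + 32 + 8 + 2 in binary powers of 2.
So 6^1642 ≡ 490 · 439 · 521 · 811 · 470 · 36 ≡ 1296 (mod 1643).
Since 1296 ≠ 1, base 6 is a Fermat witness: 1643 is composite.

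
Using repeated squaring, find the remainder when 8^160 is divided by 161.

36

8^1 ≡ 8 (mod 161)
8^2 ≡ 8^2 = 64 ≡ 64 (mod 161)
8^4 ≡ 64^2 = 4096 ≡ 71 (mod 161)
8^8 ≡ 71^2 = 5041 ≡ 50 (mod 161)
8^16 ≡ 50^2 = 2500 ≡ 85 (mod 161)
8^32 ≡ 85^2 = 7225 ≡ 141 (mod 161)
8^64 ≡ 141^2 = 19881 ≡ 78 (mod 161)
8^128 ≡ 78^2 = 6084 ≡ 127 (mod 161)
160 = 128 + 32 in binary powers of 2.
So 8^160 ≡ 127 · 141 ≡ 36 (mod 161).
Since 36 ≠ 1, base 8 is a Fermat witness: 161 is composite.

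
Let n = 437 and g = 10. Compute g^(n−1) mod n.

10^1 ≡ 10 (mod 437)
10^2 ≡ 10^2 = 100 ≡ 100 (mod 437)
10^4 ≡ 100^2 = 10000 ≡ 386 (mod 437)
10^8 ≡ 386^2 = 148996 ≡ 416 (mod 437)
10^16 ≡ 416^2 = 173056 ≡ 4 (mod 437)
10^32 ≡ 4^2 = 16 ≡ 16 (mod 437)
10^64 ≡ 16^2 = 256 ≡ 256 (mod 437)
10^128 ≡ 256^2 = 65536 ≡ 423 (mod 437)
10^256 ≡ 423^2 = 178929 ≡ 196 (mod 437)
436 = 256 + 128 + 32 + 16 + 4 in binary powers of 2.
So 10^436 ≡ 196 · 423 · 16 · 4 · 386 ≡ 101 (mod 437).
Since 101 ≠ 1, base 10 is a Fermat witness: 437 is composite.

101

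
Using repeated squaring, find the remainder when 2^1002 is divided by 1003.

2^1 ≡ 2 (mod 1003)
2^2 ≡ 2^2 = 4 ≡ 4 (mod 1003)
2^4 ≡ 4^2 = 16 ≡ 16 (mod 1003)
2^8 ≡ 16^2 = 256 ≡ 256 (mod 1003)
2^16 ≡ 256^2 = 65536 ≡ 341 (mod 1003)
2^32 ≡ 341^2 = 116281 ≡ 936 (mod 1003)
2^64 ≡ 936^2 = 876096 ≡ 477 (mod 1003)
2^128 ≡ 477^2 = 227529 ≡ 851 (mod 1003)
2^256 ≡ 851^2 = 724201 ≡ 35 (mod 1003)
2^512 ≡ 35^2 = 1225 ≡ 222 (mod 1003)
1002 = 512 + 256 + 128 + 64 + 32 + 8 + 2 in binary powers of 2.
So 2^1002 ≡ 222 · 35 · 851 · 477 · 936 · 256 · 4 ≡ 990 (mod 1003).
Since 990 ≠ 1, base 2 is a Fermat witness: 1003 is composite.

990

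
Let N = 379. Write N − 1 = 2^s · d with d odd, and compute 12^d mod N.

378

379 − 1 = 378 = 2^1 · 189, so d = 189.
12^1 ≡ 12 (mod 379)
12^2 ≡ 12^2 = 144 ≡ 144 (mod 379)
12^4 ≡ 144^2 = 20736 ≡ 270 (mod 379)
12^8 ≡ 270^2 = 72900 ≡ 132 (mod 379)
12^16 ≡ 132^2 = 17424 ≡ 369 (mod 379)
12^32 ≡ 369^2 = 136161 ≡ 100 (mod 379)
12^64 ≡ 100^2 = 10000 ≡ 146 (mod 379)
12^128 ≡ 146^2 = 21316 ≡ 92 (mod 379)
189 = 128 + 32 + 16 + 8 + 4 + 1 in binary powers of 2.
So 12^189 ≡ 92 · 100 · 369 · 132 · 270 · 12 ≡ 378 (mod 379).
Since 12^d ≡ 378 (mod 379), base 12 does not prove 379 composite.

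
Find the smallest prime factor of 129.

3

129 is odd.
Digit sum 12, divisible by 3.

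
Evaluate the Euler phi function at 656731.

Factor: 656731 = 47 · 89 · 157.
φ(656731) = (47−1) · (89−1) · (157−1) = 46 · 88 · 156 = 631488.

631488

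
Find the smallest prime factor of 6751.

43

6751 is odd.
Digit sum 19, not divisible by 3.
Ends in 1: not divisible by 5.
7: 6751 = 7·964 + 3
11: 6751 = 11·613 + 8
13: 6751 = 13·519 + 4
17: 6751 = 17·397 + 2
19: 6751 = 19·355 + 6
23: 6751 = 23·293 + 12
29: 6751 = 29·232 + 23
31: 6751 = 31·217 + 24
37: 6751 = 37·182 + 17
41: 6751 = 41·164 + 27
43: 6751 = 43·157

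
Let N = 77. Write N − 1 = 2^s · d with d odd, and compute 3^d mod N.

59

77 − 1 = 76 = 2^2 · 19, so d = 19.
3^1 ≡ 3 (mod 77)
3^2 ≡ 3^2 = 9 ≡ 9 (mod 77)
3^4 ≡ 9^2 = 81 ≡ 4 (mod 77)
3^8 ≡ 4^2 = 16 ≡ 16 (mod 77)
3^16 ≡ 16^2 = 256 ≡ 25 (mod 77)
19 = 16 + 2 + 1 in binary powers of 2.
So 3^19 ≡ 25 · 9 · 3 ≡ 59 (mod 77).
Squaring chain: 59 → 16; never reaches −1, so base 3 is a Miller–Rabin witness that 77 is composite.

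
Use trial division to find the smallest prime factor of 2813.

2813 is odd.
Digit sum 14, not divisible by 3.
Ends in 3: not divisible by 5.
7: 2813 = 7·401 + 6
11: 2813 = 11·255 + 8
13: 2813 = 13·216 + 5
17: 2813 = 17·165 + 8
19: 2813 = 19·148 + 1
23: 2813 = 23·122 + 7
29: 2813 = 29·97

29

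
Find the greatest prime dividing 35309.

35309 = 17 · 2077
2077 = 31 · 67
67 is prime.
So 35309 = 17 · 31 · 67; the largest prime factor is 67.

67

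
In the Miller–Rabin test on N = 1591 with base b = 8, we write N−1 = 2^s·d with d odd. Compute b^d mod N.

1591 − 1 = 1590 = 2^1 · 795, so d = 795.
8^1 ≡ 8 (mod 1591)
8^2 ≡ 8^2 = 64 ≡ 64 (mod 1591)
8^4 ≡ 64^2 = 4096 ≡ 914 (mod 1591)
8^8 ≡ 914^2 = 835396 ≡ 121 (mod 1591)
8^16 ≡ 121^2 = 14641 ≡ 322 (mod 1591)
8^32 ≡ 322^2 = 103684 ≡ 269 (mod 1591)
8^64 ≡ 269^2 = 72361 ≡ 766 (mod 1591)
8^128 ≡ 766^2 = 586756 ≡ 1268 (mod 1591)
8^256 ≡ 1268^2 = 1607824 ≡ 914 (mod 1591)
8^512 ≡ 914^2 = 835396 ≡ 121 (mod 1591)
795 = 512 + 256 + 16 + 8 + 2 + 1 in binary powers of 2.
So 8^795 ≡ 121 · 914 · 322 · 121 · 64 · 8 ≡ 290 (mod 1591).
Squaring chain: 290; never reaches −1, so base 8 is a Miller–Rabin witness that 1591 is composite.

290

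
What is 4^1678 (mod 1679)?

1497

4^1 ≡ 4 (mod 1679)
4^2 ≡ 4^2 = 16 ≡ 16 (mod 1679)
4^4 ≡ 16^2 = 256 ≡ 256 (mod 1679)
4^8 ≡ 256^2 = 65536 ≡ 55 (mod 1679)
4^16 ≡ 55^2 = 3025 ≡ 1346 (mod 1679)
4^32 ≡ 1346^2 = 1811716 ≡ 75 (mod 1679)
4^64 ≡ 75^2 = 5625 ≡ 588 (mod 1679)
4^128 ≡ 588^2 = 345744 ≡ 1549 (mod 1679)
4^256 ≡ 1549^2 = 2399401 ≡ 110 (mod 1679)
4^512 ≡ 110^2 = 12100 ≡ 347 (mod 1679)
4^1024 ≡ 347^2 = 120409 ≡ 1200 (mod 1679)
1678 = 1024 + 512 + 128 + 8 + 4 + 2 in binary powers of 2.
So 4^1678 ≡ 1200 · 347 · 1549 · 55 · 256 · 16 ≡ 1497 (mod 1679).
Since 1497 ≠ 1, base 4 is a Fermat witness: 1679 is composite.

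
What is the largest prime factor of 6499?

97

6499 = 67 · 97
97 is prime.
So 6499 = 67 · 97; the largest prime factor is 97.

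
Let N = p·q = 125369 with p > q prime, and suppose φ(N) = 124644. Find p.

443

φ(n) = (p−1)(q−1) = n − (p+q) + 1, so p + q = 125369 − 124644 + 1 = 726.
p and q are the roots of t² − 726t + 125369 = 0.
Discriminant: 726² − 4·125369 = 527076 − 501476 = 25600; √25600 = 160.
q = (726 − 160)/2 = 283, p = (726 + 160)/2 = 443.
Check: 283 · 443 = 125369.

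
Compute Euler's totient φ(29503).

29160

Factor: 29503 = 163 · 181.
φ(29503) = (163−1) · (181−1) = 162 · 180 = 29160.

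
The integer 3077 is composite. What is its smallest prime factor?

3077 is odd.
Digit sum 17, not divisible by 3.
Ends in 7: not divisible by 5.
7: 3077 = 7·439 + 4
11: 3077 = 11·279 + 8
13: 3077 = 13·236 + 9
17: 3077 = 17·181

17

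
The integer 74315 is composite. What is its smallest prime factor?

74315 is odd.
Digit sum 20, not divisible by 3.
Ends in 5: divisible by 5.

5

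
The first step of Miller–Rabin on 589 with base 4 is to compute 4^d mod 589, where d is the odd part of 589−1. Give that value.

140

589 − 1 = 588 = 2^2 · 147, so d = 147.
4^1 ≡ 4 (mod 589)
4^2 ≡ 4^2 = 16 ≡ 16 (mod 589)
4^4 ≡ 16^2 = 256 ≡ 256 (mod 589)
4^8 ≡ 256^2 = 65536 ≡ 157 (mod 589)
4^16 ≡ 157^2 = 24649 ≡ 500 (mod 589)
4^32 ≡ 500^2 = 250000 ≡ 264 (mod 589)
4^64 ≡ 264^2 = 69696 ≡ 194 (mod 589)
4^128 ≡ 194^2 = 37636 ≡ 529 (mod 589)
147 = 128 + 16 + 2 + 1 in binary powers of 2.
So 4^147 ≡ 529 · 500 · 16 · 4 ≡ 140 (mod 589).
Squaring chain: 140 → 163; never reaches −1, so base 4 is a Miller–Rabin witness that 589 is composite.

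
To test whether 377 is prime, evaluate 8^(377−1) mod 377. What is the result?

8^1 ≡ 8 (mod 377)
8^2 ≡ 8^2 = 64 ≡ 64 (mod 377)
8^4 ≡ 64^2 = 4096 ≡ 326 (mod 377)
8^8 ≡ 326^2 = 106276 ≡ 339 (mod 377)
8^16 ≡ 339^2 = 114921 ≡ 313 (mod 377)
8^32 ≡ 313^2 = 97969 ≡ 326 (mod 377)
8^64 ≡ 326^2 = 106276 ≡ 339 (mod 377)
8^128 ≡ 339^2 = 114921 ≡ 313 (mod 377)
8^256 ≡ 313^2 = 97969 ≡ 326 (mod 377)
376 = 256 + 64 + 32 + 16 + 8 in binary powers of 2.
So 8^376 ≡ 326 · 339 · 326 · 313 · 339 ≡ 53 (mod 377).
Since 53 ≠ 1, base 8 is a Fermat witness: 377 is composite.

53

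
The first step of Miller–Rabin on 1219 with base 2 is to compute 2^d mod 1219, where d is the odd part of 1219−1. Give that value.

867

1219 − 1 = 1218 = 2^1 · 609, so d = 609.
2^1 ≡ 2 (mod 1219)
2^2 ≡ 2^2 = 4 ≡ 4 (mod 1219)
2^4 ≡ 4^2 = 16 ≡ 16 (mod 1219)
2^8 ≡ 16^2 = 256 ≡ 256 (mod 1219)
2^16 ≡ 256^2 = 65536 ≡ 929 (mod 1219)
2^32 ≡ 929^2 = 863041 ≡ 1208 (mod 1219)
2^64 ≡ 1208^2 = 1459264 ≡ 121 (mod 1219)
2^128 ≡ 121^2 = 14641 ≡ 13 (mod 1219)
2^256 ≡ 13^2 = 169 ≡ 169 (mod 1219)
2^512 ≡ 169^2 = 28561 ≡ 524 (mod 1219)
609 = 512 + 64 + 32 + 1 in binary powers of 2.
So 2^609 ≡ 524 · 121 · 1208 · 2 ≡ 867 (mod 1219).
Squaring chain: 867; never reaches −1, so base 2 is a Miller–Rabin witness that 1219 is composite.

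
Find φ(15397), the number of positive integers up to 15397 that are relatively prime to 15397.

15136

Factor: 15397 = 89 · 173.
φ(15397) = (89−1) · (173−1) = 88 · 172 = 15136.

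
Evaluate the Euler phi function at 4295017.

Factor: 4295017 = 113 · 191 · 199.
φ(4295017) = (113−1) · (191−1) · (199−1) = 112 · 190 · 198 = 4213440.

4213440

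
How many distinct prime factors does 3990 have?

3990 = 2 · 1995
1995 = 3 · 665
665 = 5 · 133
133 = 7 · 19
3990 = 2 · 3 · 5 · 7 · 19, which has 5 distinct prime factors.

5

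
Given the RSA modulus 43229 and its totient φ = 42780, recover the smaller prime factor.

139

φ(n) = (p−1)(q−1) = n − (p+q) + 1, so p + q = 43229 − 42780 + 1 = 450.
p and q are the roots of t² − 450t + 43229 = 0.
Discriminant: 450² − 4·43229 = 202500 − 172916 = 29584; √29584 = 172.
q = (450 − 172)/2 = 139, p = (450 + 172)/2 = 311.
Check: 139 · 311 = 43229.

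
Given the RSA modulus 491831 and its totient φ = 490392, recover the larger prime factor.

φ(n) = (p−1)(q−1) = n − (p+q) + 1, so p + q = 491831 − 490392 + 1 = 1440.
p and q are the roots of t² − 1440t + 491831 = 0.
Discriminant: 1440² − 4·491831 = 2073600 − 1967324 = 106276; √106276 = 326.
q = (1440 − 326)/2 = 557, p = (1440 + 326)/2 = 883.
Check: 557 · 883 = 491831.

883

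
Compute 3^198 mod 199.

3^1 ≡ 3 (mod 199)
3^2 ≡ 3^2 = 9 ≡ 9 (mod 199)
3^4 ≡ 9^2 = 81 ≡ 81 (mod 199)
3^8 ≡ 81^2 = 6561 ≡ 193 (mod 199)
3^16 ≡ 193^2 = 37249 ≡ 36 (mod 199)
3^32 ≡ 36^2 = 1296 ≡ 102 (mod 199)
3^64 ≡ 102^2 = 10404 ≡ 56 (mod 199)
3^128 ≡ 56^2 = 3136 ≡ 151 (mod 199)
198 = 128 + 64 + 4 + 2 in binary powers of 2.
So 3^198 ≡ 151 · 56 · 81 · 9 ≡ 1 (mod 199).
Since the result is 1, base 3 gives no evidence that 199 is composite.

1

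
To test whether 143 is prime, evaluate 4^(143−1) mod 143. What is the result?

126

4^1 ≡ 4 (mod 143)
4^2 ≡ 4^2 = 16 ≡ 16 (mod 143)
4^4 ≡ 16^2 = 256 ≡ 113 (mod 143)
4^8 ≡ 113^2 = 12769 ≡ 42 (mod 143)
4^16 ≡ 42^2 = 1764 ≡ 48 (mod 143)
4^32 ≡ 48^2 = 2304 ≡ 16 (mod 143)
4^64 ≡ 16^2 = 256 ≡ 113 (mod 143)
4^128 ≡ 113^2 = 12769 ≡ 42 (mod 143)
142 = 128 + 8 + 4 + 2 in binary powers of 2.
So 4^142 ≡ 42 · 42 · 113 · 16 ≡ 126 (mod 143).
Since 126 ≠ 1, base 4 is a Fermat witness: 143 is composite.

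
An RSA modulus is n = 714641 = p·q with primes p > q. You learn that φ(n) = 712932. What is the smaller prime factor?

φ(n) = (p−1)(q−1) = n − (p+q) + 1, so p + q = 714641 − 712932 + 1 = 1710.
p and q are the roots of t² − 1710t + 714641 = 0.
Discriminant: 1710² − 4·714641 = 2924100 − 2858564 = 65536; √65536 = 256.
q = (1710 − 256)/2 = 727, p = (1710 + 256)/2 = 983.
Check: 727 · 983 = 714641.

727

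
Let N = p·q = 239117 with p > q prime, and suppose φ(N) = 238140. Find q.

φ(n) = (p−1)(q−1) = n − (p+q) + 1, so p + q = 239117 − 238140 + 1 = 978.
p and q are the roots of t² − 978t + 239117 = 0.
Discriminant: 978² − 4·239117 = 956484 − 956468 = 16; √16 = 4.
q = (978 − 4)/2 = 487, p = (978 + 4)/2 = 491.
Check: 487 · 491 = 239117.

487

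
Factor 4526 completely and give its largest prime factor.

73

4526 = 2 · 2263
2263 = 31 · 73
73 is prime.
So 4526 = 2 · 31 · 73; the largest prime factor is 73.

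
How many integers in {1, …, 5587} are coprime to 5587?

5400

Factor: 5587 = 37 · 151.
φ(5587) = (37−1) · (151−1) = 36 · 150 = 5400.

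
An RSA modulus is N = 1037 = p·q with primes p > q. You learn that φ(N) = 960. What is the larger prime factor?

φ(n) = (p−1)(q−1) = n − (p+q) + 1, so p + q = 1037 − 960 + 1 = 78.
p and q are the roots of t² − 78t + 1037 = 0.
Discriminant: 78² − 4·1037 = 6084 − 4148 = 1936; √1936 = 44.
q = (78 − 44)/2 = 17, p = (78 + 44)/2 = 61.
Check: 17 · 61 = 1037.

61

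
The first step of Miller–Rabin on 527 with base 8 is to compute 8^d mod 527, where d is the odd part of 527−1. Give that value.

202

527 − 1 = 526 = 2^1 · 263, so d = 263.
8^1 ≡ 8 (mod 527)
8^2 ≡ 8^2 = 64 ≡ 64 (mod 527)
8^4 ≡ 64^2 = 4096 ≡ 407 (mod 527)
8^8 ≡ 407^2 = 165649 ≡ 171 (mod 527)
8^16 ≡ 171^2 = 29241 ≡ 256 (mod 527)
8^32 ≡ 256^2 = 65536 ≡ 188 (mod 527)
8^64 ≡ 188^2 = 35344 ≡ 35 (mod 527)
8^128 ≡ 35^2 = 1225 ≡ 171 (mod 527)
8^256 ≡ 171^2 = 29241 ≡ 256 (mod 527)
263 = 256 + 4 + 2 + 1 in binary powers of 2.
So 8^263 ≡ 256 · 407 · 64 · 8 ≡ 202 (mod 527).
Squaring chain: 202; never reaches −1, so base 8 is a Miller–Rabin witness that 527 is composite.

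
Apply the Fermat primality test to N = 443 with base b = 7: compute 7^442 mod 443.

1

7^1 ≡ 7 (mod 443)
7^2 ≡ 7^2 = 49 ≡ 49 (mod 443)
7^4 ≡ 49^2 = 2401 ≡ 186 (mod 443)
7^8 ≡ 186^2 = 34596 ≡ 42 (mod 443)
7^16 ≡ 42^2 = 1764 ≡ 435 (mod 443)
7^32 ≡ 435^2 = 189225 ≡ 64 (mod 443)
7^64 ≡ 64^2 = 4096 ≡ 109 (mod 443)
7^128 ≡ 109^2 = 11881 ≡ 363 (mod 443)
7^256 ≡ 363^2 = 131769 ≡ 198 (mod 443)
442 = 256 + 128 + 32 + 16 + 8 + 2 in binary powers of 2.
So 7^442 ≡ 198 · 363 · 64 · 435 · 42 · 49 ≡ 1 (mod 443).
Since the result is 1, base 7 gives no evidence that 443 is composite.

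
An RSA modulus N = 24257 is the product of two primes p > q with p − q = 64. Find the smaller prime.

Since p = q + 64, we have 24257 = q(q + 64), so q² + 64q − 24257 = 0.
Discriminant: 64² + 4·24257 = 4096 + 97028 = 101124; √101124 = 318.
q = (−64 + 318)/2 = 127, and p = q + 64 = 191.
Check: 127 · 191 = 24257.

127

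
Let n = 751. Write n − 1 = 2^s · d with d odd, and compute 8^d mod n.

751 − 1 = 750 = 2^1 · 375, so d = 375.
8^1 ≡ 8 (mod 751)
8^2 ≡ 8^2 = 64 ≡ 64 (mod 751)
8^4 ≡ 64^2 = 4096 ≡ 341 (mod 751)
8^8 ≡ 341^2 = 116281 ≡ 627 (mod 751)
8^16 ≡ 627^2 = 393129 ≡ 356 (mod 751)
8^32 ≡ 356^2 = 126736 ≡ 568 (mod 751)
8^64 ≡ 568^2 = 322624 ≡ 445 (mod 751)
8^128 ≡ 445^2 = 198025 ≡ 512 (mod 751)
8^256 ≡ 512^2 = 262144 ≡ 45 (mod 751)
375 = 256 + 64 + 32 + 16 + 4 + 2 + 1 in binary powers of 2.
So 8^375 ≡ 45 · 445 · 568 · 356 · 341 · 64 · 8 ≡ 1 (mod 751).
Since 8^d ≡ 1 (mod 751), base 8 does not prove 751 composite.

1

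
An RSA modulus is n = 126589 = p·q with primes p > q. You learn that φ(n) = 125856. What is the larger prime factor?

φ(n) = (p−1)(q−1) = n − (p+q) + 1, so p + q = 126589 − 125856 + 1 = 734.
p and q are the roots of t² − 734t + 126589 = 0.
Discriminant: 734² − 4·126589 = 538756 − 506356 = 32400; √32400 = 180.
q = (734 − 180)/2 = 277, p = (734 + 180)/2 = 457.
Check: 277 · 457 = 126589.

457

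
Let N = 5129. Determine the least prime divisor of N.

23

5129 is odd.
Digit sum 17, not divisible by 3.
Ends in 9: not divisible by 5.
7: 5129 = 7·732 + 5
11: 5129 = 11·466 + 3
13: 5129 = 13·394 + 7
17: 5129 = 17·301 + 12
19: 5129 = 19·269 + 18
23: 5129 = 23·223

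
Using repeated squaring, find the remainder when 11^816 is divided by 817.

11^1 ≡ 11 (mod 817)
11^2 ≡ 11^2 = 121 ≡ 121 (mod 817)
11^4 ≡ 121^2 = 14641 ≡ 752 (mod 817)
11^8 ≡ 752^2 = 565504 ≡ 140 (mod 817)
11^16 ≡ 140^2 = 19600 ≡ 809 (mod 817)
11^32 ≡ 809^2 = 654481 ≡ 64 (mod 817)
11^64 ≡ 64^2 = 4096 ≡ 11 (mod 817)
11^128 ≡ 11^2 = 121 ≡ 121 (mod 817)
11^256 ≡ 121^2 = 14641 ≡ 752 (mod 817)
11^512 ≡ 752^2 = 565504 ≡ 140 (mod 817)
816 = 512 + 256 + 32 + 16 in binary powers of 2.
So 11^816 ≡ 140 · 752 · 64 · 809 ≡ 666 (mod 817).
Since 666 ≠ 1, base 11 is a Fermat witness: 817 is composite.

666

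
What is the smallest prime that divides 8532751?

73

8532751 is odd.
Digit sum 31, not divisible by 3.
Ends in 1: not divisible by 5.
7: 8532751 = 7·1218964 + 3
11: 8532751 = 11·775704 + 7
13: 8532751 = 13·656365 + 6
17: 8532751 = 17·501926 + 9
19: 8532751 = 19·449092 + 3
23: 8532751 = 23·370989 + 4
29: 8532751 = 29·294232 + 23
31: 8532751 = 31·275250 + 1
37: 8532751 = 37·230614 + 33
41: 8532751 = 41·208115 + 36
43: 8532751 = 43·198436 + 3
47: 8532751 = 47·181547 + 42
53: 8532751 = 53·160995 + 16
59: 8532751 = 59·144622 + 53
61: 8532751 = 61·139881 + 10
67: 8532751 = 67·127354 + 33
71: 8532751 = 71·120179 + 42
73: 8532751 = 73·116887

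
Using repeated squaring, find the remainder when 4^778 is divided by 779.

4^1 ≡ 4 (mod 779)
4^2 ≡ 4^2 = 16 ≡ 16 (mod 779)
4^4 ≡ 16^2 = 256 ≡ 256 (mod 779)
4^8 ≡ 256^2 = 65536 ≡ 100 (mod 779)
4^16 ≡ 100^2 = 10000 ≡ 652 (mod 779)
4^32 ≡ 652^2 = 425104 ≡ 549 (mod 779)
4^64 ≡ 549^2 = 301401 ≡ 707 (mod 779)
4^128 ≡ 707^2 = 499849 ≡ 510 (mod 779)
4^256 ≡ 510^2 = 260100 ≡ 693 (mod 779)
4^512 ≡ 693^2 = 480249 ≡ 385 (mod 779)
778 = 512 + 256 + 8 + 2 in binary powers of 2.
So 4^778 ≡ 385 · 693 · 100 · 16 ≡ 674 (mod 779).
Since 674 ≠ 1, base 4 is a Fermat witness: 779 is composite.

674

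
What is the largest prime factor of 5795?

61

5795 = 5 · 1159
1159 = 19 · 61
61 is prime.
So 5795 = 5 · 19 · 61; the largest prime factor is 61.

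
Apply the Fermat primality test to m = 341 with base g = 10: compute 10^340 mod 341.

10^1 ≡ 10 (mod 341)
10^2 ≡ 10^2 = 100 ≡ 100 (mod 341)
10^4 ≡ 100^2 = 10000 ≡ 111 (mod 341)
10^8 ≡ 111^2 = 12321 ≡ 45 (mod 341)
10^16 ≡ 45^2 = 2025 ≡ 320 (mod 341)
10^32 ≡ 320^2 = 102400 ≡ 100 (mod 341)
10^64 ≡ 100^2 = 10000 ≡ 111 (mod 341)
10^128 ≡ 111^2 = 12321 ≡ 45 (mod 341)
10^256 ≡ 45^2 = 2025 ≡ 320 (mod 341)
340 = 256 + 64 + 16 + 4 in binary powers of 2.
So 10^340 ≡ 320 · 111 · 320 · 111 ≡ 67 (mod 341).
Since 67 ≠ 1, base 10 is a Fermat witness: 341 is composite.

67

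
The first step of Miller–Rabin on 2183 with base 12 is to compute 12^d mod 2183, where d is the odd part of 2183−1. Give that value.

2183 − 1 = 2182 = 2^1 · 1091, so d = 1091.
12^1 ≡ 12 (mod 2183)
12^2 ≡ 12^2 = 144 ≡ 144 (mod 2183)
12^4 ≡ 144^2 = 20736 ≡ 1089 (mod 2183)
12^8 ≡ 1089^2 = 1185921 ≡ 552 (mod 2183)
12^16 ≡ 552^2 = 304704 ≡ 1267 (mod 2183)
12^32 ≡ 1267^2 = 1605289 ≡ 784 (mod 2183)
12^64 ≡ 784^2 = 614656 ≡ 1233 (mod 2183)
12^128 ≡ 1233^2 = 1520289 ≡ 921 (mod 2183)
12^256 ≡ 921^2 = 848241 ≡ 1237 (mod 2183)
12^512 ≡ 1237^2 = 1530169 ≡ 2069 (mod 2183)
12^1024 ≡ 2069^2 = 4280761 ≡ 2081 (mod 2183)
1091 = 1024 + 64 + 2 + 1 in binary powers of 2.
So 12^1091 ≡ 2081 · 1233 · 144 · 12 ≡ 551 (mod 2183).
Squaring chain: 551; never reaches −1, so base 12 is a Miller–Rabin witness that 2183 is composite.

551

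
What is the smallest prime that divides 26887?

26887 is odd.
Digit sum 31, not divisible by 3.
Ends in 7: not divisible by 5.
7: 26887 = 7·3841

7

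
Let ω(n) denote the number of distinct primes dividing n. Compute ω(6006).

5

6006 = 2 · 3003
3003 = 3 · 1001
1001 = 7 · 143
143 = 11 · 13
6006 = 2 · 3 · 7 · 11 · 13, which has 5 distinct prime factors.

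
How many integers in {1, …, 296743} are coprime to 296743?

282744

Factor: 296743 = 43 · 67 · 103.
φ(296743) = (43−1) · (67−1) · (103−1) = 42 · 66 · 102 = 282744.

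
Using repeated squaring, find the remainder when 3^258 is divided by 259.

211

3^1 ≡ 3 (mod 259)
3^2 ≡ 3^2 = 9 ≡ 9 (mod 259)
3^4 ≡ 9^2 = 81 ≡ 81 (mod 259)
3^8 ≡ 81^2 = 6561 ≡ 86 (mod 259)
3^16 ≡ 86^2 = 7396 ≡ 144 (mod 259)
3^32 ≡ 144^2 = 20736 ≡ 16 (mod 259)
3^64 ≡ 16^2 = 256 ≡ 256 (mod 259)
3^128 ≡ 256^2 = 65536 ≡ 9 (mod 259)
3^256 ≡ 9^2 = 81 ≡ 81 (mod 259)
258 = 256 + 2 in binary powers of 2.
So 3^258 ≡ 81 · 9 ≡ 211 (mod 259).
Since 211 ≠ 1, base 3 is a Fermat witness: 259 is composite.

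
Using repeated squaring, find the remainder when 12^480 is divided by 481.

248

12^1 ≡ 12 (mod 481)
12^2 ≡ 12^2 = 144 ≡ 144 (mod 481)
12^4 ≡ 144^2 = 20736 ≡ 53 (mod 481)
12^8 ≡ 53^2 = 2809 ≡ 404 (mod 481)
12^16 ≡ 404^2 = 163216 ≡ 157 (mod 481)
12^32 ≡ 157^2 = 24649 ≡ 118 (mod 481)
12^64 ≡ 118^2 = 13924 ≡ 456 (mod 481)
12^128 ≡ 456^2 = 207936 ≡ 144 (mod 481)
12^256 ≡ 144^2 = 20736 ≡ 53 (mod 481)
480 = 256 + 128 + 64 + 32 in binary powers of 2.
So 12^480 ≡ 53 · 144 · 456 · 118 ≡ 248 (mod 481).
Since 248 ≠ 1, base 12 is a Fermat witness: 481 is composite.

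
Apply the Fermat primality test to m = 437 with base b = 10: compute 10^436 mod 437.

101

10^1 ≡ 10 (mod 437)
10^2 ≡ 10^2 = 100 ≡ 100 (mod 437)
10^4 ≡ 100^2 = 10000 ≡ 386 (mod 437)
10^8 ≡ 386^2 = 148996 ≡ 416 (mod 437)
10^16 ≡ 416^2 = 173056 ≡ 4 (mod 437)
10^32 ≡ 4^2 = 16 ≡ 16 (mod 437)
10^64 ≡ 16^2 = 256 ≡ 256 (mod 437)
10^128 ≡ 256^2 = 65536 ≡ 423 (mod 437)
10^256 ≡ 423^2 = 178929 ≡ 196 (mod 437)
436 = 256 + 128 + 32 + 16 + 4 in binary powers of 2.
So 10^436 ≡ 196 · 423 · 16 · 4 · 386 ≡ 101 (mod 437).
Since 101 ≠ 1, base 10 is a Fermat witness: 437 is composite.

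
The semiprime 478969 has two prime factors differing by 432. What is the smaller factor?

509

Since p = q + 432, we have 478969 = q(q + 432), so q² + 432q − 478969 = 0.
Discriminant: 432² + 4·478969 = 186624 + 1915876 = 2102500; √2102500 = 1450.
q = (−432 + 1450)/2 = 509, and p = q + 432 = 941.
Check: 509 · 941 = 478969.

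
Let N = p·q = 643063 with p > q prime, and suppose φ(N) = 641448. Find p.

φ(n) = (p−1)(q−1) = n − (p+q) + 1, so p + q = 643063 − 641448 + 1 = 1616.
p and q are the roots of t² − 1616t + 643063 = 0.
Discriminant: 1616² − 4·643063 = 2611456 − 2572252 = 39204; √39204 = 198.
q = (1616 − 198)/2 = 709, p = (1616 + 198)/2 = 907.
Check: 709 · 907 = 643063.

907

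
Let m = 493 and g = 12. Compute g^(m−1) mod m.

378

12^1 ≡ 12 (mod 493)
12^2 ≡ 12^2 = 144 ≡ 144 (mod 493)
12^4 ≡ 144^2 = 20736 ≡ 30 (mod 493)
12^8 ≡ 30^2 = 900 ≡ 407 (mod 493)
12^16 ≡ 407^2 = 165649 ≡ 1 (mod 493)
12^32 ≡ 1^2 = 1 ≡ 1 (mod 493)
12^64 ≡ 1^2 = 1 ≡ 1 (mod 493)
12^128 ≡ 1^2 = 1 ≡ 1 (mod 493)
12^256 ≡ 1^2 = 1 ≡ 1 (mod 493)
492 = 256 + 128 + 64 + 32 + 8 + 4 in binary powers of 2.
So 12^492 ≡ 1 · 1 · 1 · 1 · 407 · 30 ≡ 378 (mod 493).
Since 378 ≠ 1, base 12 is a Fermat witness: 493 is composite.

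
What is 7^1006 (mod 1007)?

7^1 ≡ 7 (mod 1007)
7^2 ≡ 7^2 = 49 ≡ 49 (mod 1007)
7^4 ≡ 49^2 = 2401 ≡ 387 (mod 1007)
7^8 ≡ 387^2 = 149769 ≡ 733 (mod 1007)
7^16 ≡ 733^2 = 537289 ≡ 558 (mod 1007)
7^32 ≡ 558^2 = 311364 ≡ 201 (mod 1007)
7^64 ≡ 201^2 = 40401 ≡ 121 (mod 1007)
7^128 ≡ 121^2 = 14641 ≡ 543 (mod 1007)
7^256 ≡ 543^2 = 294849 ≡ 805 (mod 1007)
7^512 ≡ 805^2 = 648025 ≡ 524 (mod 1007)
1006 = 512 + 256 + 128 + 64 + 32 + 8 + 4 + 2 in binary powers of 2.
So 7^1006 ≡ 524 · 805 · 543 · 121 · 201 · 733 · 387 · 49 ≡ 577 (mod 1007).
Since 577 ≠ 1, base 7 is a Fermat witness: 1007 is composite.

577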